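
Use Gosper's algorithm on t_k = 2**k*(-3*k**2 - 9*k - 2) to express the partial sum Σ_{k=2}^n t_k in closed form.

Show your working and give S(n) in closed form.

S(n) = -6*2**n*n**2 - 6*2**n*n - 4*2**n + 32

Compute t_(k+1)/t_k: get 2*(3*k**2 + 15*k + 14)/(3*k**2 + 9*k + 2).
So A=2 and B=1, with C=k**2 + 3*k + 2/3.
Solve (2)·f(k+1) − (1)·f(k) = k**2 + 3*k + 2/3.
deg f ≤ 2 (via 0,0,2).
Match coefficients ⇒ f(k) = (3*k**2 - 3*k + 2)/3.
Then R = B(k−1)f/C = (3*k**2 - 3*k + 2)/(3*k**2 + 9*k + 2), so s_k = R(k)·t_k = 2**k*(-3*k**2 + 3*k - 2).
Δs = 2**k*(-3*k**2 - 9*k - 2), as required.
Evaluate: s_(n+1) = 2**(n + 1)*(-3*n**2 - 3*n - 2); subtract s_(2) = -32 ⇒ S(n) = -6*2**n*n**2 - 6*2**n*n - 4*2**n + 32.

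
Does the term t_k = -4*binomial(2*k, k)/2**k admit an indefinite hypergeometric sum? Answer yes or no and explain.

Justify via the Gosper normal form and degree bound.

Step 1: r(k) = (2*k + 1)/(k + 1).
So A=2*k + 1 and B=k + 1, with C=1.
Solve (2*k + 1)·f(k+1) − (k)·f(k) = 1.
Bound: deg f ≤ -1.
d = -1 < 0 ⇒ no nonzero polynomial f; not summable.

No — negative degree bound, so no certificate f.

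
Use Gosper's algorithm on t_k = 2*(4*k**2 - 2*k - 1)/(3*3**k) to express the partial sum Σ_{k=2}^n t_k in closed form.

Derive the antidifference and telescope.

S(n) = 2*3**(-n - 2)*(11*3**n - 6*n**2 - 15*n - 12)

r(k) = (4*k**2 + 6*k + 1)/(3*(4*k**2 - 2*k - 1)) after simplifying.
Take A(k)=1/3, B(k)=1, C(k)=k**2 - k/2 - 1/4.
f must satisfy (1/3)·f(k+1) − (1)·f(k) = k**2 - k/2 - 1/4.
d = 2 from the (0,0,2) case.
Solving with deg f ≤ 2: f(k) = -3*(2*k**2 + k + 1)/4.
R(k) = B(k−1)·f(k)/C(k) = -3*(2*k**2 + k + 1)/(4*k**2 - 2*k - 1); s_k = R·t_k = 2*(-2*k**2 - k - 1)/3**k.
Check: Δs_k = 2*(4*k**2 - 2*k - 1)/(3*3**k). ✓
Evaluate: s_(n+1) = 2*3**(-n - 1)*(-2*n**2 - 5*n - 4); subtract s_(2) = -22/9 ⇒ S(n) = 2*3**(-n - 2)*(11*3**n - 6*n**2 - 15*n - 12).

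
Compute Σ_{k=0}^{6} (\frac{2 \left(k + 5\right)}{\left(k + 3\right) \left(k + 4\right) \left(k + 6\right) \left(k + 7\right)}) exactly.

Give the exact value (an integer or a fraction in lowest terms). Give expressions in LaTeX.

Σ = 28/585

Compute t_(k+1)/t_k: get (k + 3)*(k + 6)**2/((k + 5)**2*(k + 8)).
So A=k + 3 and B=k + 8, with C=k**2 + 10*k + 25.
Need (k + 3)·f(k+1) − (k + 7)·f(k) = k**2 + 10*k + 25.
Bound: deg f ≤ 4.
A polynomial solution: f(k) = k*(k + 4)*(k + 5)*(k + 9)/36.
Then R = B(k−1)f/C = k*(k + 4)*(k + 7)*(k + 9)/(36*(k + 5)), so s_k = R(k)·t_k = k*(k + 9)/(18*(k**2 + 9*k + 18)).
Δs = 2*(k + 5)/(k**4 + 20*k**3 + 145*k**2 + 450*k + 504), as required.
Sum = s_(7) − s_(0); s_(7) = 28/585, s_(0) = 0 ⇒ 28/585.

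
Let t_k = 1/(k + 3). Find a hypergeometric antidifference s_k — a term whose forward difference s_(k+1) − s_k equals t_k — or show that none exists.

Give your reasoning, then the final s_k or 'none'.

none — t_k is not Gosper-summable

t_(k+1)/t_k = (k + 3)/(k + 4).
So A=k + 3 and B=k + 4, with C=1.
Need (k + 3)·f(k+1) − (k + 3)·f(k) = 1.
deg f ≤ 0 (via 1,1,0).
f = c0 ⇒ A·f(k+1) − B(k−1)·f(k) − C = -1. The system {-1 = 0} is inconsistent; no antidifference.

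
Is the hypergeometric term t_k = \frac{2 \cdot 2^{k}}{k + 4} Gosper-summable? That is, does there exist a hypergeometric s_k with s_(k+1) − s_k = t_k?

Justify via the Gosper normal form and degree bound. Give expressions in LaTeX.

The ratio is 2*(k + 4)/(k + 5).
Factor: A=2*k + 8; B=k + 5; C=1.
Key eq: (2*k + 8)·f(k+1) = (k + 4)·f(k) + (1).
d = -1 from the (1,1,0) case.
Negative degree bound (-1): no f exists, t_k not Gosper-summable.

No — t_k has no hypergeometric antidifference.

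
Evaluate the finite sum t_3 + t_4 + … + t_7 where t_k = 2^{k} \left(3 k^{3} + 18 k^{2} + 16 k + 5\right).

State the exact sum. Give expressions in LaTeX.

Σ = 389264

r(k) = 2*(3*k**3 + 27*k**2 + 61*k + 42)/(3*k**3 + 18*k**2 + 16*k + 5) after simplifying.
Factor: A=2; B=1; C=k**3 + 6*k**2 + 16*k/3 + 5/3.
Key eq: (2)·f(k+1) = (1)·f(k) + (k**3 + 6*k**2 + 16*k/3 + 5/3).
Degrees (0,0,3) ⇒ d ≤ 3.
Match coefficients ⇒ f(k) = (3*k**3 - 2*k + 3)/3.
So s_k = (B(k−1)f/C)·t_k = ((3*k**3 - 2*k + 3)/((k + 5)*(3*k**2 + 3*k + 1)))·t_k = 2**k*(3*k**3 - 2*k + 3).
Verify: 2**k*(3*k**3 + 18*k**2 + 16*k + 5) matches t_k.
Σ_(k=3)^(7) t_k = s_(8) − s_(3) = 389888 − (624) = 389264.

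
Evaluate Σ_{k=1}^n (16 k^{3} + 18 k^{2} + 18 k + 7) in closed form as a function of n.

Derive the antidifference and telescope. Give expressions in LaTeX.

S(n) = n \left(4 n^{3} + 14 n^{2} + 22 n + 19\right)

Compute t_(k+1)/t_k: get (16*k**3 + 66*k**2 + 102*k + 59)/(16*k**3 + 18*k**2 + 18*k + 7).
Normal form (A,B,C) = (1, 1, k**3 + 9*k**2/8 + 9*k/8 + 7/16).
Solve (1)·f(k+1) − (1)·f(k) = k**3 + 9*k**2/8 + 9*k/8 + 7/16.
d = 4 from the (0,0,3) case.
Solving with deg f ≤ 4: f(k) = k*(4*k**3 - 2*k**2 + 4*k + 1)/16.
R(k) = B(k−1)·f(k)/C(k) = k*(4*k**3 - 2*k**2 + 4*k + 1)/(16*k**3 + 18*k**2 + 18*k + 7); s_k = R·t_k = k*(4*k**3 - 2*k**2 + 4*k + 1).
s_(k+1) − s_k = 16*k**3 + 18*k**2 + 18*k + 7 = t_k.
Σ_(k=1)^n t_k = s_(n+1) − s_(1) = (4*n**4 + 14*n**3 + 22*n**2 + 19*n + 7) − (7), i.e. n*(4*n**3 + 14*n**2 + 22*n + 19).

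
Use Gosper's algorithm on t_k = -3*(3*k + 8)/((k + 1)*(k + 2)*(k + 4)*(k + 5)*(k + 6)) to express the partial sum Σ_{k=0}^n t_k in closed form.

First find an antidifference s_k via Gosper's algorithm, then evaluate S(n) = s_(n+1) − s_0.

S(n) = 3*(-n**3 - 13*n**2 - 52*n - 40)/(20*(n**3 + 13*n**2 + 52*n + 60))

r(k) = (k + 1)*(k + 4)*(3*k + 11)/((k + 3)*(k + 7)*(3*k + 8)) after simplifying.
A = k + 1, B = k + 7, C = k**2 + 17*k/3 + 8.
Solve (k + 1)·f(k+1) − (k + 6)·f(k) = k**2 + 17*k/3 + 8.
From deg A=1, deg B=1, deg C=2: d=5.
Coefficient equations give f(k) = k*(k + 2)*(k + 3)*(k**2 + 10*k + 29)/60.
Get s_k = R·t_k = 3*k*(-k**2 - 10*k - 29)/(20*(k**3 + 10*k**2 + 29*k + 20)) with R(k) = B(k−1)f(k)/C(k) = k*(k + 2)*(k + 6)*(k**2 + 10*k + 29)/(20*(3*k + 8)).
s_(k+1) − s_k = 3*(-3*k - 8)/(k**5 + 18*k**4 + 121*k**3 + 372*k**2 + 508*k + 240) = t_k.
Telescope: S(n) = s_(n+1) − s_(0) = 3*(-n**3 - 13*n**2 - 52*n - 40)/(20*(n**3 + 13*n**2 + 52*n + 60)) − (0) = 3*(-n**3 - 13*n**2 - 52*n - 40)/(20*(n**3 + 13*n**2 + 52*n + 60)).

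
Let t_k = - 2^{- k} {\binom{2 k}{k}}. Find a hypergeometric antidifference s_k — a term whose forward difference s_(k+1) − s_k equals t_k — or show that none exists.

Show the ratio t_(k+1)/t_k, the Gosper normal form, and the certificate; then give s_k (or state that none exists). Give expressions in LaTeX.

none (Gosper's algorithm certifies no s_k)

t_(k+1)/t_k = (2*k + 1)/(k + 1).
So A=2*k + 1 and B=k + 1, with C=1.
Need (2*k + 1)·f(k+1) − (k)·f(k) = 1.
From deg A=1, deg B=1, deg C=0: d=-1.
deg f ≤ -1 is impossible — no certificate.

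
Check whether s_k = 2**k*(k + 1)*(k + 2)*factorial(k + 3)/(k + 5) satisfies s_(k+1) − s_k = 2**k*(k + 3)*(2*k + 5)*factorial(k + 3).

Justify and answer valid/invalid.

Invalid: residual -3*2**k*(2*k**3 + 21*k**2 + 69*k + 74)*factorial(k + 3)/((k + 5)*(k + 6)) ≠ 0.

s_(k+1) = 2**(k + 1)*(k + 2)*(k + 3)*factorial(k + 4)/(k + 6)
s_(k+1) − s_k = 2**k*(k + 2)*(2*k**3 + 23*k**2 + 87*k + 114)*factorial(k + 3)/((k + 5)*(k + 6))
(s_(k+1) − s_k) − t_k = -3*2**k*(2*k**3 + 21*k**2 + 69*k + 74)*factorial(k + 3)/((k + 5)*(k + 6))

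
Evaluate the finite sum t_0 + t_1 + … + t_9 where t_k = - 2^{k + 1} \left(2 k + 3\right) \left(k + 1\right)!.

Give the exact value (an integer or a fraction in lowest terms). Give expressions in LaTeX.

Compute t_(k+1)/t_k: get 2*(k + 2)*(2*k + 5)/(2*k + 3).
Take A(k)=2*k + 4, B(k)=1, C(k)=k + 3/2.
Set up (2*k + 4)·f(k+1) − (1)·f(k) − (k + 3/2) = 0.
deg f ≤ 0 (via 1,0,1).
A polynomial solution: f(k) = 1/2.
Get s_k = R·t_k = -2**(k + 1)*factorial(k + 1) with R(k) = B(k−1)f(k)/C(k) = 1/(2*k + 3).
s_(k+1) − s_k = -2**(k + 1)*(2*k + 3)*factorial(k + 1) = t_k.
Σ_(k=0)^(9) t_k = s_(10) − s_(0) = -81749606400 − (-2) = -81749606398.

Σ = -81749606398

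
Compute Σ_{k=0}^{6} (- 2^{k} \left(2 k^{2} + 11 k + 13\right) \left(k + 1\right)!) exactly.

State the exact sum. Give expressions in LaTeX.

Σ = -51609597

Step 1: r(k) = 2*(2*k**3 + 19*k**2 + 56*k + 52)/(2*k**2 + 11*k + 13).
A = 2*k + 4, B = 1, C = k**2 + 11*k/2 + 13/2.
Key eq: (2*k + 4)·f(k+1) = (1)·f(k) + (k**2 + 11*k/2 + 13/2).
Bound: deg f ≤ 1.
Coefficient equations give f(k) = (k + 3)/2.
R(k) = B(k−1)·f(k)/C(k) = (k + 3)/(2*k**2 + 11*k + 13); s_k = R·t_k = -2**k*(k + 3)*factorial(k + 1).
Check: Δs_k = -2**k*(2*k**2 + 11*k + 13)*factorial(k + 1). ✓
Telescoping: Σ = s_(7) − s_(0) = -51609600 − (-3) = -51609597.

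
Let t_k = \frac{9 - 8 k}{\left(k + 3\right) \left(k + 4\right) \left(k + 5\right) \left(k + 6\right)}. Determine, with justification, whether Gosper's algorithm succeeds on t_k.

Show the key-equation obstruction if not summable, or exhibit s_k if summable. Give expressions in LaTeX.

The ratio is (k + 3)*(8*k - 1)/((k + 7)*(8*k - 9)).
Normal form (A,B,C) = (k + 3, k + 7, k - 9/8).
Set up (k + 3)·f(k+1) − (k + 6)·f(k) − (k - 9/8) = 0.
Bound: deg f ≤ 3.
Coefficient equations give f(k) = k*(k**2 + 12*k - 193)/480.
Certificate R = B(k−1)f/C = k*(k + 6)*(k**2 + 12*k - 193)/(60*(8*k - 9)) gives s_k = k*(-k**2 - 12*k + 193)/(60*(k + 3)*(k + 4)*(k + 5)).
s_(k+1) − s_k = (9 - 8*k)/(k**4 + 18*k**3 + 119*k**2 + 342*k + 360) = t_k.

Yes. s_k = \frac{k \left(- k^{2} - 12 k + 193\right)}{60 \left(k + 3\right) \left(k + 4\right) \left(k + 5\right)}.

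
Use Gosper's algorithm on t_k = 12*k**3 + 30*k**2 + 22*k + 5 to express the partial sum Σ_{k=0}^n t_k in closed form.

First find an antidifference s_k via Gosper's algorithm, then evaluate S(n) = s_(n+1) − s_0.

S(n) = 3*n**4 + 16*n**3 + 29*n**2 + 21*n + 5

r(k) = (12*k**3 + 66*k**2 + 118*k + 69)/(12*k**3 + 30*k**2 + 22*k + 5) after simplifying.
Gosper form: A/B · C(k+1)/C(k) with A=1, B=1, C=k**3 + 5*k**2/2 + 11*k/6 + 5/12.
Need (1)·f(k+1) − (1)·f(k) = k**3 + 5*k**2/2 + 11*k/6 + 5/12.
deg f ≤ 4 (via 0,0,3).
Solve for f: f(k) = k*(3*k**3 + 4*k**2 - k - 1)/12 (degree 4 ≤ 4).
So s_k = (B(k−1)f/C)·t_k = (k*(3*k**3 + 4*k**2 - k - 1)/((2*k + 1)*(6*k**2 + 12*k + 5)))·t_k = k*(3*k**3 + 4*k**2 - k - 1).
Δs = 12*k**3 + 30*k**2 + 22*k + 5, as required.
s_(n+1) = 3*n**4 + 16*n**3 + 29*n**2 + 21*n + 5 and s_(0) = 0, so S(n) = 3*n**4 + 16*n**3 + 29*n**2 + 21*n + 5.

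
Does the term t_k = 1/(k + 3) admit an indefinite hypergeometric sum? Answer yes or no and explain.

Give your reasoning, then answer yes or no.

Ratio r(k) = (k + 3)/(k + 4).
Factor: A=k + 3; B=k + 4; C=1.
f must satisfy (k + 3)·f(k+1) − (k + 3)·f(k) = 1.
d = 0 from the (1,1,0) case.
Write f(k) = c0. Then LHS − RHS = -1, requiring -1 = 0: contradictory. No certificate.

No — the linear system for f has no solution.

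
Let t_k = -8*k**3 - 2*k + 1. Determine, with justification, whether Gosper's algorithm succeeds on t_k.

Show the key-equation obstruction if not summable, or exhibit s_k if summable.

Yes. s_k = k*(-2*k**3 + 4*k**2 - 3*k + 2).

The ratio is (2*k + 8*(k + 1)**3 + 1)/(8*k**3 + 2*k - 1).
So A=1 and B=1, with C=k**3 + k/4 - 1/8.
Set up (1)·f(k+1) − (1)·f(k) − (k**3 + k/4 - 1/8) = 0.
Bound: deg f ≤ 4.
Solving with deg f ≤ 4: f(k) = k*(2*k**3 - 4*k**2 + 3*k - 2)/8.
R(k) = B(k−1)·f(k)/C(k) = k*(2*k**3 - 4*k**2 + 3*k - 2)/(8*k**3 + 2*k - 1); s_k = R·t_k = k*(-2*k**3 + 4*k**2 - 3*k + 2).
Δs = -8*k**3 - 2*k + 1, as required.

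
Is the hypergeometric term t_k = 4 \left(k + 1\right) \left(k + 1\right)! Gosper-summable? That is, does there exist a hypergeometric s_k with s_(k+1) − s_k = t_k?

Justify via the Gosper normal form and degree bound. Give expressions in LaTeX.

Yes. s_k = 4 \left(k + 1\right)!.

Step 1: r(k) = (k + 2)**2/(k + 1).
So A=k + 2 and B=1, with C=k + 1.
Solve (k + 2)·f(k+1) − (1)·f(k) = k + 1.
Degrees (1,0,1) ⇒ d ≤ 0.
Match coefficients ⇒ f(k) = 1.
So s_k = (B(k−1)f/C)·t_k = (1/(k + 1))·t_k = 4*factorial(k + 1).
s_(k+1) − s_k = 4*(k + 1)*factorial(k + 1) = t_k.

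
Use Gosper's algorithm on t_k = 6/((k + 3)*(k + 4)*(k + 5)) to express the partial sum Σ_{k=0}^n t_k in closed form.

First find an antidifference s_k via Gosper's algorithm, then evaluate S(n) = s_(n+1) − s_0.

S(n) = (n**2 + 9*n + 8)/(4*(n**2 + 9*n + 20))

Ratio r(k) = (k + 3)/(k + 6).
Normal form (A,B,C) = (k + 3, k + 6, 1).
f must satisfy (k + 3)·f(k+1) − (k + 5)·f(k) = 1.
Degrees (1,1,0) ⇒ d ≤ 2.
Solve for f: f(k) = k*(k + 7)/24 (degree 2 ≤ 2).
Certificate R = B(k−1)f/C = k*(k + 5)*(k + 7)/24 gives s_k = k*(k + 7)/(4*(k + 3)*(k + 4)).
Check: Δs_k = 6/(k**3 + 12*k**2 + 47*k + 60). ✓
Σ_(k=0)^n t_k = s_(n+1) − s_(0) = ((n**2 + 9*n + 8)/(4*(n**2 + 9*n + 20))) − (0), i.e. (n**2 + 9*n + 8)/(4*(n**2 + 9*n + 20)).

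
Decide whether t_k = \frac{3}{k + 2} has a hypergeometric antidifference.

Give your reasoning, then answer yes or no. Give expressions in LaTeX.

Step 1: r(k) = (k + 2)/(k + 3).
Factor: A=k + 2; B=k + 3; C=1.
Set up (k + 2)·f(k+1) − (k + 2)·f(k) − (1) = 0.
deg f ≤ 0 (via 1,1,0).
f = c0 ⇒ A·f(k+1) − B(k−1)·f(k) − C = -1. The system {-1 = 0} is inconsistent; no antidifference.

No — key equation has no polynomial f.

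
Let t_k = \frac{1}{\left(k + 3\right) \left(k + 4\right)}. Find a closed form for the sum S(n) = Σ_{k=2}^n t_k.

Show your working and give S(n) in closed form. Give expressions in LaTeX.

S(n) = \frac{n - 1}{5 \left(n + 4\right)}

Compute t_(k+1)/t_k: get (k + 3)/(k + 5).
Factor: A=k + 3; B=k + 5; C=1.
Set up (k + 3)·f(k+1) − (k + 4)·f(k) − (1) = 0.
Degrees (1,1,0) ⇒ d ≤ 1.
Solving with deg f ≤ 1: f(k) = k/3.
R(k) = B(k−1)·f(k)/C(k) = k*(k + 4)/3; s_k = R·t_k = k/(3*(k + 3)).
Δs = 1/(k**2 + 7*k + 12), as required.
Σ_(k=2)^n t_k = s_(n+1) − s_(2) = ((n + 1)/(3*(n + 4))) − (2/15), i.e. (n - 1)/(5*(n + 4)).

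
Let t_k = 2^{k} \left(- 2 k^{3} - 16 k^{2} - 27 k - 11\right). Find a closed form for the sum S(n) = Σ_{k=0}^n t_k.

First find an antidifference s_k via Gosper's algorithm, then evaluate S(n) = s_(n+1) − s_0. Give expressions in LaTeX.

r(k) = 2*(2*k**3 + 22*k**2 + 65*k + 56)/(2*k**3 + 16*k**2 + 27*k + 11) after simplifying.
Factor: A=2; B=1; C=k**3 + 8*k**2 + 27*k/2 + 11/2.
Key eq: (2)·f(k+1) = (1)·f(k) + (k**3 + 8*k**2 + 27*k/2 + 11/2).
d = 3 from the (0,0,3) case.
A polynomial solution: f(k) = (2*k**3 + 4*k**2 - k + 1)/2.
Get s_k = R·t_k = 2**k*(-2*k**3 - 4*k**2 + k - 1) with R(k) = B(k−1)f(k)/C(k) = (2*k**3 + 4*k**2 - k + 1)/(2*k**3 + 16*k**2 + 27*k + 11).
s_(k+1) − s_k = 2**k*(-2*k**3 - 16*k**2 - 27*k - 11) = t_k.
Evaluate: s_(n+1) = 2**(n + 1)*(-2*n**3 - 10*n**2 - 13*n - 6); subtract s_(0) = -1 ⇒ S(n) = -4*2**n*n**3 - 20*2**n*n**2 - 26*2**n*n - 12*2**n + 1.

S(n) = - 4 \cdot 2^{n} n^{3} - 20 \cdot 2^{n} n^{2} - 26 \cdot 2^{n} n - 12 \cdot 2^{n} + 1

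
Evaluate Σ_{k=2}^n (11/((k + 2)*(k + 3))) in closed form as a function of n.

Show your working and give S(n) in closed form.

The ratio is (k + 2)/(k + 4).
A = k + 2, B = k + 4, C = 1.
Set up (k + 2)·f(k+1) − (k + 3)·f(k) − (1) = 0.
Bound: deg f ≤ 1.
A polynomial solution: f(k) = k/2.
Certificate R = B(k−1)f/C = k*(k + 3)/2 gives s_k = 11*k/(2*(k + 2)).
Verify: 11/(k**2 + 5*k + 6) matches t_k.
Evaluate: s_(n+1) = 11*(n + 1)/(2*(n + 3)); subtract s_(2) = 11/4 ⇒ S(n) = 11*(n - 1)/(4*(n + 3)).

S(n) = 11*(n - 1)/(4*(n + 3))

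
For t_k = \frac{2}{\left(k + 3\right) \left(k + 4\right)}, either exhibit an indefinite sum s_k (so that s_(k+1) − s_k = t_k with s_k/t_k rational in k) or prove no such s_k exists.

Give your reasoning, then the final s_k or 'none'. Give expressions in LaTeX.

s_k = \frac{2 k}{3 \left(k + 3\right)}

t_(k+1)/t_k = (k + 3)/(k + 5).
Gosper form: A/B · C(k+1)/C(k) with A=k + 3, B=k + 5, C=1.
Solve (k + 3)·f(k+1) − (k + 4)·f(k) = 1.
Bound: deg f ≤ 1.
A polynomial solution: f(k) = k/3.
Get s_k = R·t_k = 2*k/(3*(k + 3)) with R(k) = B(k−1)f(k)/C(k) = k*(k + 4)/3.
Δs = 2/(k**2 + 7*k + 12), as required.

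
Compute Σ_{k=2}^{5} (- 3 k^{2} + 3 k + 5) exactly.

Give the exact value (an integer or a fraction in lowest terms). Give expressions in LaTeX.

Step 1: r(k) = (3*k**2 + 3*k - 5)/(3*k**2 - 3*k - 5).
So A=1 and B=1, with C=k**2 - k - 5/3.
Set up (1)·f(k+1) − (1)·f(k) − (k**2 - k - 5/3) = 0.
Bound: deg f ≤ 3.
Solving with deg f ≤ 3: f(k) = k*(k**2 - 3*k - 3)/3.
Get s_k = R·t_k = k*(-k**2 + 3*k + 3) with R(k) = B(k−1)f(k)/C(k) = k*(k**2 - 3*k - 3)/(3*k**2 - 3*k - 5).
Verify: -3*k**2 + 3*k + 5 matches t_k.
Telescoping: Σ = s_(6) − s_(2) = -90 − (10) = -100.

Σ = -100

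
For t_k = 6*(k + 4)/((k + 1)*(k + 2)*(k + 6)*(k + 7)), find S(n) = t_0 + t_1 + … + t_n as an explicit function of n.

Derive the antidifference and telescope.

Compute t_(k+1)/t_k: get (k + 1)*(k + 5)*(k + 6)/((k + 3)*(k + 4)*(k + 8)).
Normal form (A,B,C) = (k + 1, k + 8, k**4 + 16*k**3 + 95*k**2 + 248*k + 240).
Key eq: (k + 1)·f(k+1) = (k + 7)·f(k) + (k**4 + 16*k**3 + 95*k**2 + 248*k + 240).
From deg A=1, deg B=1, deg C=4: d=6.
Coefficient equations give f(k) = k*(k + 2)*(k + 3)*(k + 4)*(k + 5)*(k + 7)/12.
Get s_k = R·t_k = k*(k + 7)/(2*(k**2 + 7*k + 6)) with R(k) = B(k−1)f(k)/C(k) = k*(k + 2)*(k + 7)**2/(12*(k + 4)).
Verify: 6*(k + 4)/(k**4 + 16*k**3 + 83*k**2 + 152*k + 84) matches t_k.
Evaluate: s_(n+1) = (n**2 + 9*n + 8)/(2*(n**2 + 9*n + 14)); subtract s_(0) = 0 ⇒ S(n) = (n**2 + 9*n + 8)/(2*(n**2 + 9*n + 14)).

S(n) = (n**2 + 9*n + 8)/(2*(n**2 + 9*n + 14))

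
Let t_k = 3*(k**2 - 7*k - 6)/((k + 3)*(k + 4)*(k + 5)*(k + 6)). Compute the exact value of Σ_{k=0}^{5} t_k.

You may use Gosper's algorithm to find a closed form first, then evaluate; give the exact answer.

Σ = -103/660

Step 1: r(k) = (k**3 - 2*k**2 - 27*k - 36)/(k**3 - 55*k - 42).
A = k + 3, B = k + 7, C = k**2 - 7*k - 6.
Solve (k + 3)·f(k+1) − (k + 6)·f(k) = k**2 - 7*k - 6.
Degrees (1,1,2) ⇒ d ≤ 3.
Match coefficients ⇒ f(k) = -k*(k**2 + 72*k + 47)/60.
So s_k = (B(k−1)f/C)·t_k = (-k*(k + 6)*(k**2 + 72*k + 47)/(60*(k**2 - 7*k - 6)))·t_k = k*(-k**2 - 72*k - 47)/(20*(k + 3)*(k + 4)*(k + 5)).
Verify: 3*(k**2 - 7*k - 6)/(k**4 + 18*k**3 + 119*k**2 + 342*k + 360) matches t_k.
Evaluate s at k=6 and k=0: -103/660 and 0; difference -103/660.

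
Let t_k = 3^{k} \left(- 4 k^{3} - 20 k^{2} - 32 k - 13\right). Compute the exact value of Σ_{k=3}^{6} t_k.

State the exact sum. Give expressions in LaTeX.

r(k) = 3*(4*k**3 + 32*k**2 + 84*k + 69)/(4*k**3 + 20*k**2 + 32*k + 13) after simplifying.
Normal form (A,B,C) = (3, 1, k**3 + 5*k**2 + 8*k + 13/4).
f must satisfy (3)·f(k+1) − (1)·f(k) = k**3 + 5*k**2 + 8*k + 13/4.
Degrees (0,0,3) ⇒ d ≤ 3.
Coefficient equations give f(k) = (2*k**3 + k**2 + 4*k - 4)/4.
So s_k = (B(k−1)f/C)·t_k = ((2*k**3 + k**2 + 4*k - 4)/(4*k**3 + 20*k**2 + 32*k + 13))·t_k = 3**k*(-2*k**3 - k**2 - 4*k + 4).
Check: Δs_k = 3**k*(-4*k**3 - 20*k**2 - 32*k - 13). ✓
Sum = s_(7) − s_(3); s_(7) = -1659933, s_(3) = -1917 ⇒ -1658016.

Σ = -1658016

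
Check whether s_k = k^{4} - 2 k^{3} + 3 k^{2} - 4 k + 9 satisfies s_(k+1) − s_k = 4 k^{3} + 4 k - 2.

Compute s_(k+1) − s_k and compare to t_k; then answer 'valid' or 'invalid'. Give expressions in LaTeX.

s_(k+1) = k**4 + 2*k**3 + 3*k**2 + 7
s_(k+1) − s_k = 4*k**3 + 4*k - 2
(s_(k+1) − s_k) − t_k = 0

Valid: the claim telescopes to t_k.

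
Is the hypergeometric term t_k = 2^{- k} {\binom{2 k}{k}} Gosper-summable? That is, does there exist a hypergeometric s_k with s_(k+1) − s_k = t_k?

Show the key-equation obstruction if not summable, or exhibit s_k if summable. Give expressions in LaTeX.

No — t_k has no hypergeometric antidifference.

Ratio r(k) = (2*k + 1)/(k + 1).
Take A(k)=2*k + 1, B(k)=k + 1, C(k)=1.
Solve (2*k + 1)·f(k+1) − (k)·f(k) = 1.
deg f ≤ -1 (via 1,1,0).
Negative degree bound (-1): no f exists, t_k not Gosper-summable.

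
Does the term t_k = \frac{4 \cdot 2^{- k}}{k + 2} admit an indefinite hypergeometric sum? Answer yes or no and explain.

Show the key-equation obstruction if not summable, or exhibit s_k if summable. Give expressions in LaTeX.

The ratio is (k + 2)/(2*(k + 3)).
Gosper form: A/B · C(k+1)/C(k) with A=k/2 + 1, B=k + 3, C=1.
f must satisfy (k/2 + 1)·f(k+1) − (k + 2)·f(k) = 1.
d = -1 from the (1,1,0) case.
Negative degree bound (-1): no f exists, t_k not Gosper-summable.

No — negative degree bound, so no certificate f.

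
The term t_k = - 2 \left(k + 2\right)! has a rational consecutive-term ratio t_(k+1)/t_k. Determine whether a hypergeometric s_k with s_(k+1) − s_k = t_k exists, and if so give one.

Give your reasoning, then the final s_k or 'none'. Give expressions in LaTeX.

Step 1: r(k) = k + 3.
So A=k + 3 and B=1, with C=1.
Key eq: (k + 3)·f(k+1) = (1)·f(k) + (1).
Degrees (1,0,0) ⇒ d ≤ -1.
d = -1 < 0 ⇒ no nonzero polynomial f; not summable.

none — t_k is not Gosper-summable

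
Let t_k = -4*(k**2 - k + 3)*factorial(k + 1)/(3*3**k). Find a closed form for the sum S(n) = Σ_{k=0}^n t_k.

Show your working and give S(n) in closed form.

Compute t_(k+1)/t_k: get (k + 2)*(-k + (k + 1)**2 + 2)/(3*(k**2 - k + 3)).
So A=k/3 + 2/3 and B=1, with C=k**2 - k + 3.
Key eq: (k/3 + 2/3)·f(k+1) = (1)·f(k) + (k**2 - k + 3).
d = 1 from the (1,0,2) case.
A polynomial solution: f(k) = 3*(k - 1).
So s_k = (B(k−1)f/C)·t_k = (3*(k - 1)/(k**2 - k + 3))·t_k = -4*(k - 1)*factorial(k + 1)/3**k.
Check: Δs_k = -4*(k**2 - k + 3)*factorial(k + 1)/(3*3**k). ✓
Σ_(k=0)^n t_k = s_(n+1) − s_(0) = (-4*3**(-n - 1)*n*factorial(n + 2)) − (4), i.e. -4 - 4*n*factorial(n + 2)/(3*3**n).

S(n) = -4 - 4*n*factorial(n + 2)/(3*3**n)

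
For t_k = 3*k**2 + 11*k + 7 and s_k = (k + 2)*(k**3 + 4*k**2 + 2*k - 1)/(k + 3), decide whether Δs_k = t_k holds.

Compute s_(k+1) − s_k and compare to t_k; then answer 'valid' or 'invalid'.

Invalid: residual 2*(-k**3 - 8*k**2 - 19*k - 11)/(k**2 + 7*k + 12) ≠ 0.

s_(k+1) = (k**4 + 10*k**3 + 34*k**2 + 45*k + 18)/(k + 4)
s_(k+1) − s_k = (3*k**4 + 30*k**3 + 104*k**2 + 143*k + 62)/(k**2 + 7*k + 12)
(s_(k+1) − s_k) − t_k = 2*(-k**3 - 8*k**2 - 19*k - 11)/(k**2 + 7*k + 12)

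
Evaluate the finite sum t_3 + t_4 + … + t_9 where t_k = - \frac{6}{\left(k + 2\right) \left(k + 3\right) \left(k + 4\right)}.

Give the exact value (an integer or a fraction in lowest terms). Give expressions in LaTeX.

Step 1: r(k) = (k + 2)/(k + 5).
Gosper form: A/B · C(k+1)/C(k) with A=k + 2, B=k + 5, C=1.
Need (k + 2)·f(k+1) − (k + 4)·f(k) = 1.
From deg A=1, deg B=1, deg C=0: d=2.
Solve for f: f(k) = k*(k + 5)/12 (degree 2 ≤ 2).
So s_k = (B(k−1)f/C)·t_k = (k*(k + 4)*(k + 5)/12)·t_k = k*(-k - 5)/(2*(k + 2)*(k + 3)).
s_(k+1) − s_k = -6/(k**3 + 9*k**2 + 26*k + 24) = t_k.
Σ_(k=3)^(9) t_k = s_(10) − s_(3) = -25/52 − (-2/5) = -21/260.

Σ = -21/260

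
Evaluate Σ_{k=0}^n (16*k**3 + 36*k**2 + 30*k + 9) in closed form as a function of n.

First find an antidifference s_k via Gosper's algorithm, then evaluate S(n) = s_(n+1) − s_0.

S(n) = 4*n**4 + 20*n**3 + 37*n**2 + 30*n + 9

Ratio r(k) = (16*k**3 + 84*k**2 + 150*k + 91)/(16*k**3 + 36*k**2 + 30*k + 9).
Take A(k)=1, B(k)=1, C(k)=k**3 + 9*k**2/4 + 15*k/8 + 9/16.
Key eq: (1)·f(k+1) = (1)·f(k) + (k**3 + 9*k**2/4 + 15*k/8 + 9/16).
d = 4 from the (0,0,3) case.
A polynomial solution: f(k) = k**2*(2*k + 1)**2/16.
Certificate R = B(k−1)f/C = k**2*(2*k + 1)**2/((4*k + 3)*(4*k**2 + 6*k + 3)) gives s_k = k**2*(4*k**2 + 4*k + 1).
Check: Δs_k = 16*k**3 + 36*k**2 + 30*k + 9. ✓
Σ_(k=0)^n t_k = s_(n+1) − s_(0) = (4*n**4 + 20*n**3 + 37*n**2 + 30*n + 9) − (0), i.e. 4*n**4 + 20*n**3 + 37*n**2 + 30*n + 9.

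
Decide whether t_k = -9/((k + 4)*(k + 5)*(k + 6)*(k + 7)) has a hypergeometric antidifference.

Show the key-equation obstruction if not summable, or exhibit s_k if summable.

Yes. s_k = k*(-k**2 - 15*k - 74)/(40*(k + 4)*(k + 5)*(k + 6)).

t_(k+1)/t_k = (k + 4)/(k + 8).
Normal form (A,B,C) = (k + 4, k + 8, 1).
Set up (k + 4)·f(k+1) − (k + 7)·f(k) − (1) = 0.
Degrees (1,1,0) ⇒ d ≤ 3.
Match coefficients ⇒ f(k) = k*(k**2 + 15*k + 74)/360.
Get s_k = R·t_k = k*(-k**2 - 15*k - 74)/(40*(k + 4)*(k + 5)*(k + 6)) with R(k) = B(k−1)f(k)/C(k) = k*(k + 7)*(k**2 + 15*k + 74)/360.
Check: Δs_k = -9/(k**4 + 22*k**3 + 179*k**2 + 638*k + 840). ✓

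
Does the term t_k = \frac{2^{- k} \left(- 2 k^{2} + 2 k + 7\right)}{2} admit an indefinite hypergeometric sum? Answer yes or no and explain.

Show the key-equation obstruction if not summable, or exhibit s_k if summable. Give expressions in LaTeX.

r(k) = (k**2 + k - 7/2)/(2*k**2 - 2*k - 7) after simplifying.
Factor: A=1/2; B=1; C=k**2 - k - 7/2.
Set up (1/2)·f(k+1) − (1)·f(k) − (k**2 - k - 7/2) = 0.
Bound: deg f ≤ 2.
Solve for f: f(k) = -2*k**2 - 2*k + 3 (degree 2 ≤ 2).
Then R = B(k−1)f/C = -2*(2*k**2 + 2*k - 3)/(2*k**2 - 2*k - 7), so s_k = R(k)·t_k = (2*k**2 + 2*k - 3)/2**k.
s_(k+1) − s_k = (-2*k**2 + 2*k + 7)/(2*2**k) = t_k.

Yes. s_k = 2^{- k} \left(2 k^{2} + 2 k - 3\right).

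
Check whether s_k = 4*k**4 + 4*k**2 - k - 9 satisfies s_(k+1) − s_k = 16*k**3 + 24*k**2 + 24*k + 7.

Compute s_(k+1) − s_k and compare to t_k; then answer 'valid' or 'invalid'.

valid; difference matches t_k

s_(k+1) = -k + 4*(k + 1)**4 + 4*(k + 1)**2 - 10
s_(k+1) − s_k = 16*k**3 + 24*k**2 + 24*k + 7
(s_(k+1) − s_k) − t_k = 0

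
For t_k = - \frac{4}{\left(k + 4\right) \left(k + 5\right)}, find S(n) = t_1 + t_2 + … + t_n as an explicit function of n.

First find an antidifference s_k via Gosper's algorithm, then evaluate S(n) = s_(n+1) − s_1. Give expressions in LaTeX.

S(n) = - \frac{4 n}{5 n + 25}

Ratio r(k) = (k + 4)/(k + 6).
Gosper form: A/B · C(k+1)/C(k) with A=k + 4, B=k + 6, C=1.
Key eq: (k + 4)·f(k+1) = (k + 5)·f(k) + (1).
From deg A=1, deg B=1, deg C=0: d=1.
Solving with deg f ≤ 1: f(k) = k/4.
Then R = B(k−1)f/C = k*(k + 5)/4, so s_k = R(k)·t_k = -k/(k + 4).
Δs = -4/(k**2 + 9*k + 20), as required.
Telescope: S(n) = s_(n+1) − s_(1) = (-n - 1)/(n + 5) − (-1/5) = -4*n/(5*n + 25).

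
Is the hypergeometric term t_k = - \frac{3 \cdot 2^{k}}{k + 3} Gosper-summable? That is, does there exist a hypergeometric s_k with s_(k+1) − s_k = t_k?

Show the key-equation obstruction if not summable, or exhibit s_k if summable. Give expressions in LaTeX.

No — negative degree bound, so no certificate f.

Step 1: r(k) = 2*(k + 3)/(k + 4).
Take A(k)=2*k + 6, B(k)=k + 4, C(k)=1.
f must satisfy (2*k + 6)·f(k+1) − (k + 3)·f(k) = 1.
Bound: deg f ≤ -1.
d = -1 < 0 ⇒ no nonzero polynomial f; not summable.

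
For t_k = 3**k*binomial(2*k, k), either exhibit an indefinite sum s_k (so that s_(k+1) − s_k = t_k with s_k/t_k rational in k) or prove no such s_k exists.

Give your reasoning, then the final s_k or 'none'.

not Gosper-summable; s_k does not exist

t_(k+1)/t_k = 6*(2*k + 1)/(k + 1).
A = 12*k + 6, B = k + 1, C = 1.
Need (12*k + 6)·f(k+1) − (k)·f(k) = 1.
Bound: deg f ≤ -1.
deg f ≤ -1 is impossible — no certificate.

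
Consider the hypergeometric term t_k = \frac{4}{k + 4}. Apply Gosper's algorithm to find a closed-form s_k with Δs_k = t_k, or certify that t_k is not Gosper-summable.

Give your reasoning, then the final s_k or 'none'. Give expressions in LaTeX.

Step 1: r(k) = (k + 4)/(k + 5).
Take A(k)=k + 4, B(k)=k + 5, C(k)=1.
f must satisfy (k + 4)·f(k+1) − (k + 4)·f(k) = 1.
d = 0 from the (1,1,0) case.
Put f(k) = c0: A·f(k+1) − B(k−1)·f(k) − C = -1; need -1 = 0 — inconsistent ⇒ no f, not summable.

none (Gosper's algorithm certifies no s_k)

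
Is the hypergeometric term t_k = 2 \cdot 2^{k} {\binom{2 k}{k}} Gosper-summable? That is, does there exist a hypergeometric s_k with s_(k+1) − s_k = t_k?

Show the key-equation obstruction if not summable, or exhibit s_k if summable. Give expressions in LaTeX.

No — negative degree bound, so no certificate f.

Compute t_(k+1)/t_k: get 4*(2*k + 1)/(k + 1).
Gosper form: A/B · C(k+1)/C(k) with A=8*k + 4, B=k + 1, C=1.
Set up (8*k + 4)·f(k+1) − (k)·f(k) − (1) = 0.
Bound: deg f ≤ -1.
Negative degree bound (-1): no f exists, t_k not Gosper-summable.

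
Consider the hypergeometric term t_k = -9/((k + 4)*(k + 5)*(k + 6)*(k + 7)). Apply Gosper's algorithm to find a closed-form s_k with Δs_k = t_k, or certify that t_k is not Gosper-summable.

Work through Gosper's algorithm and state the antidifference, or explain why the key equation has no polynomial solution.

s_k = k*(-k**2 - 15*k - 74)/(40*(k + 4)*(k + 5)*(k + 6))

t_(k+1)/t_k = (k + 4)/(k + 8).
So A=k + 4 and B=k + 8, with C=1.
Set up (k + 4)·f(k+1) − (k + 7)·f(k) − (1) = 0.
Bound: deg f ≤ 3.
Coefficient equations give f(k) = k*(k**2 + 15*k + 74)/360.
Get s_k = R·t_k = k*(-k**2 - 15*k - 74)/(40*(k + 4)*(k + 5)*(k + 6)) with R(k) = B(k−1)f(k)/C(k) = k*(k + 7)*(k**2 + 15*k + 74)/360.
Verify: -9/(k**4 + 22*k**3 + 179*k**2 + 638*k + 840) matches t_k.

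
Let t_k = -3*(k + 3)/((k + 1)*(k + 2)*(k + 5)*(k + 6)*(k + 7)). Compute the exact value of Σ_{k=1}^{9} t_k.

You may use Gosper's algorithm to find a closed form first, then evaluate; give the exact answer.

Σ = -71/6160

Step 1: r(k) = (k + 1)*(k + 4)*(k + 5)/((k + 3)**2*(k + 8)).
Normal form (A,B,C) = (k + 1, k + 8, k**3 + 10*k**2 + 33*k + 36).
Solve (k + 1)·f(k+1) − (k + 7)·f(k) = k**3 + 10*k**2 + 33*k + 36.
From deg A=1, deg B=1, deg C=3: d=6.
Solving with deg f ≤ 6: f(k) = k*(k + 2)*(k + 3)*(k + 4)*(k**2 + 12*k + 41)/90.
Certificate R = B(k−1)f/C = k*(k + 2)*(k + 7)*(k**2 + 12*k + 41)/(90*(k + 3)) gives s_k = k*(-k**2 - 12*k - 41)/(30*(k**3 + 12*k**2 + 41*k + 30)).
Check: Δs_k = 3*(-k - 3)/(k**5 + 21*k**4 + 163*k**3 + 567*k**2 + 844*k + 420). ✓
Telescoping: Σ = s_(10) − s_(1) = -29/880 − (-3/140) = -71/6160.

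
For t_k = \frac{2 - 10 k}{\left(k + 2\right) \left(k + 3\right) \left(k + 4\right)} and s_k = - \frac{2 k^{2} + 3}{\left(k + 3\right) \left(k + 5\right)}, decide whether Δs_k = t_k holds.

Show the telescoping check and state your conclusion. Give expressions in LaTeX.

s_(k+1) = (-2*(k + 1)**2 - 3)/((k + 4)*(k + 6))
s_(k+1) − s_k = (-16*k**2 - 70*k - 3)/(k**4 + 18*k**3 + 119*k**2 + 342*k + 360)
(s_(k+1) − s_k) − t_k = 3*(-2*k**3 + 2*k**2 + 45*k - 22)/(k**5 + 20*k**4 + 155*k**3 + 580*k**2 + 1044*k + 720)

Invalid: residual \frac{3 \left(- 2 k^{3} + 2 k^{2} + 45 k - 22\right)}{k^{5} + 20 k^{4} + 155 k^{3} + 580 k^{2} + 1044 k + 720} ≠ 0.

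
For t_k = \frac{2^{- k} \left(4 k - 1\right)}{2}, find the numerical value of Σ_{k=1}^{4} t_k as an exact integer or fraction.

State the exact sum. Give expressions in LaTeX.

Σ = 89/32

Compute t_(k+1)/t_k: get (4*k + 3)/(2*(4*k - 1)).
Normal form (A,B,C) = (1/2, 1, k - 1/4).
Need (1/2)·f(k+1) − (1)·f(k) = k - 1/4.
Bound: deg f ≤ 1.
A polynomial solution: f(k) = -(4*k + 3)/2.
Then R = B(k−1)f/C = -2*(4*k + 3)/(4*k - 1), so s_k = R(k)·t_k = (-4*k - 3)/2**k.
s_(k+1) − s_k = (4*k - 1)/(2*2**k) = t_k.
Σ_(k=1)^(4) t_k = s_(5) − s_(1) = -23/32 − (-7/2) = 89/32.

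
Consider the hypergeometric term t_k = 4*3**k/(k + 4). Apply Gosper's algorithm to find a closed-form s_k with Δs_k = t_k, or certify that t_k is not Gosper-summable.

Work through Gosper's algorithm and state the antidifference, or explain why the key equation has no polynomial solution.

none (Gosper's algorithm certifies no s_k)

Ratio r(k) = 3*(k + 4)/(k + 5).
Gosper form: A/B · C(k+1)/C(k) with A=3*k + 12, B=k + 5, C=1.
Need (3*k + 12)·f(k+1) − (k + 4)·f(k) = 1.
deg f ≤ -1 (via 1,1,0).
deg f ≤ -1 is impossible — no certificate.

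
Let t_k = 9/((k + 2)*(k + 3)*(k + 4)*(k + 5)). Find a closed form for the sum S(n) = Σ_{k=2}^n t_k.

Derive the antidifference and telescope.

S(n) = (n**3 + 12*n**2 + 47*n - 60)/(40*(n**3 + 12*n**2 + 47*n + 60))

t_(k+1)/t_k = (k + 2)/(k + 6).
A = k + 2, B = k + 6, C = 1.
Solve (k + 2)·f(k+1) − (k + 5)·f(k) = 1.
From deg A=1, deg B=1, deg C=0: d=3.
Solving with deg f ≤ 3: f(k) = k*(k**2 + 9*k + 26)/72.
R(k) = B(k−1)·f(k)/C(k) = k*(k + 5)*(k**2 + 9*k + 26)/72; s_k = R·t_k = k*(k**2 + 9*k + 26)/(8*(k + 2)*(k + 3)*(k + 4)).
Δs = 9/(k**4 + 14*k**3 + 71*k**2 + 154*k + 120), as required.
Σ_(k=2)^n t_k = s_(n+1) − s_(2) = ((n**3 + 12*n**2 + 47*n + 36)/(8*(n**3 + 12*n**2 + 47*n + 60))) − (1/10), i.e. (n**3 + 12*n**2 + 47*n - 60)/(40*(n**3 + 12*n**2 + 47*n + 60)).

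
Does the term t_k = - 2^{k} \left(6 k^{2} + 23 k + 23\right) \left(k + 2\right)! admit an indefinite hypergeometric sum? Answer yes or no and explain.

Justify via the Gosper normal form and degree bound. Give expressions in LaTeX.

t_(k+1)/t_k = 2*(6*k**3 + 53*k**2 + 157*k + 156)/(6*k**2 + 23*k + 23).
Gosper form: A/B · C(k+1)/C(k) with A=2*k + 6, B=1, C=k**2 + 23*k/6 + 23/6.
Solve (2*k + 6)·f(k+1) − (1)·f(k) = k**2 + 23*k/6 + 23/6.
Degrees (1,0,2) ⇒ d ≤ 1.
Match coefficients ⇒ f(k) = (3*k + 1)/6.
Certificate R = B(k−1)f/C = (3*k + 1)/(6*k**2 + 23*k + 23) gives s_k = -2**k*(3*k + 1)*factorial(k + 2).
Check: Δs_k = -2**k*(6*k**2 + 23*k + 23)*factorial(k + 2). ✓

Yes. s_k = - 2^{k} \left(3 k + 1\right) \left(k + 2\right)!.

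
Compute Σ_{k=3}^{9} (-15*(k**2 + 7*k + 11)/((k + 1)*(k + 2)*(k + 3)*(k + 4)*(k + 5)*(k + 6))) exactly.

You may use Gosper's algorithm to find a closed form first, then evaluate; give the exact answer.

Compute t_(k+1)/t_k: get (k + 1)*(7*k + (k + 1)**2 + 18)/((k + 7)*(k**2 + 7*k + 11)).
Gosper form: A/B · C(k+1)/C(k) with A=k + 1, B=k + 7, C=k**2 + 7*k + 11.
Key eq: (k + 1)·f(k+1) = (k + 6)·f(k) + (k**2 + 7*k + 11).
Bound: deg f ≤ 5.
Coefficient equations give f(k) = k*(k + 2)*(k + 4)*(k**2 + 9*k + 23)/45.
Get s_k = R·t_k = k*(-k**2 - 9*k - 23)/(3*(k**3 + 9*k**2 + 23*k + 15)) with R(k) = B(k−1)f(k)/C(k) = k*(k + 2)*(k + 4)*(k + 6)*(k**2 + 9*k + 23)/(45*(k**2 + 7*k + 11)).
Verify: 15*(-k**2 - 7*k - 11)/(k**6 + 21*k**5 + 175*k**4 + 735*k**3 + 1624*k**2 + 1764*k + 720) matches t_k.
Sum = s_(10) − s_(3); s_(10) = -142/429, s_(3) = -59/192 ⇒ -217/9152.

Σ = -217/9152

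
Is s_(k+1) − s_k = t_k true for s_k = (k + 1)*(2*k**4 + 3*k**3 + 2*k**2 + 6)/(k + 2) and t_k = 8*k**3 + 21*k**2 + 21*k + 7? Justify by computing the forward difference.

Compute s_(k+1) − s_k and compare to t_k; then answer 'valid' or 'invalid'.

s_(k+1) = (k + 2)*(2*(k + 1)**4 + 3*(k + 1)**3 + 2*(k + 1)**2 + 6)/(k + 3)
s_(k+1) − s_k = (8*k**5 + 55*k**4 + 140*k**3 + 177*k**2 + 112*k + 34)/(k**2 + 5*k + 6)
(s_(k+1) − s_k) − t_k = (-6*k**4 - 34*k**3 - 61*k**2 - 49*k - 8)/(k**2 + 5*k + 6)

Invalid: residual (-6*k**4 - 34*k**3 - 61*k**2 - 49*k - 8)/(k**2 + 5*k + 6) ≠ 0.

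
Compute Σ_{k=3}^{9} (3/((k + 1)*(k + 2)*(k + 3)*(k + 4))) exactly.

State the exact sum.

Σ = 133/17160

Compute t_(k+1)/t_k: get (k + 1)/(k + 5).
So A=k + 1 and B=k + 5, with C=1.
Key eq: (k + 1)·f(k+1) = (k + 4)·f(k) + (1).
Degrees (1,1,0) ⇒ d ≤ 3.
Solving with deg f ≤ 3: f(k) = k*(k**2 + 6*k + 11)/18.
So s_k = (B(k−1)f/C)·t_k = (k*(k + 4)*(k**2 + 6*k + 11)/18)·t_k = k*(k**2 + 6*k + 11)/(6*(k + 1)*(k + 2)*(k + 3)).
Δs = 3/(k**4 + 10*k**3 + 35*k**2 + 50*k + 24), as required.
Sum = s_(10) − s_(3); s_(10) = 95/572, s_(3) = 19/120 ⇒ 133/17160.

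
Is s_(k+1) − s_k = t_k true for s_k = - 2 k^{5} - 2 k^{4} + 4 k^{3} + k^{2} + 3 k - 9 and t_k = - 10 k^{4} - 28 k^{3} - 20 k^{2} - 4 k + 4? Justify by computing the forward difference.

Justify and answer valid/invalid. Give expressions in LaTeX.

s_(k+1) = -2*k**5 - 12*k**4 - 24*k**3 - 19*k**2 - k - 5
s_(k+1) − s_k = -10*k**4 - 28*k**3 - 20*k**2 - 4*k + 4
(s_(k+1) − s_k) − t_k = 0

Valid: the claim telescopes to t_k.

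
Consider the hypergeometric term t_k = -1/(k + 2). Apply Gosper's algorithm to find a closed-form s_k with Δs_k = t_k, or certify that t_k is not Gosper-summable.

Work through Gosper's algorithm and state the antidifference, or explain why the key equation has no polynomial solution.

Ratio r(k) = (k + 2)/(k + 3).
Gosper form: A/B · C(k+1)/C(k) with A=k + 2, B=k + 3, C=1.
f must satisfy (k + 2)·f(k+1) − (k + 2)·f(k) = 1.
d = 0 from the (1,1,0) case.
Write f(k) = c0. Then LHS − RHS = -1, requiring -1 = 0: contradictory. No certificate.

none (Gosper's algorithm certifies no s_k)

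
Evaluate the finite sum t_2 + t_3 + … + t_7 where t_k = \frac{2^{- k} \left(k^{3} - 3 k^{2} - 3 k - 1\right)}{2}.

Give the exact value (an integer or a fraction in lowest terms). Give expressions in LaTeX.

Σ = 0

Step 1: r(k) = (k**3 - 6*k - 6)/(2*(k**3 - 3*k**2 - 3*k - 1)).
A = 1/2, B = 1, C = k**3 - 3*k**2 - 3*k - 1.
f must satisfy (1/2)·f(k+1) − (1)·f(k) = k**3 - 3*k**2 - 3*k - 1.
d = 3 from the (0,0,3) case.
A polynomial solution: f(k) = -2*k**3.
Get s_k = R·t_k = -k**3/2**k with R(k) = B(k−1)f(k)/C(k) = -2*k**3/(k**3 - 3*k**2 - 3*k - 1).
Verify: (2*k**3 - (k + 1)**3)/(2*2**k) matches t_k.
Sum = s_(8) − s_(2); s_(8) = -2, s_(2) = -2 ⇒ 0.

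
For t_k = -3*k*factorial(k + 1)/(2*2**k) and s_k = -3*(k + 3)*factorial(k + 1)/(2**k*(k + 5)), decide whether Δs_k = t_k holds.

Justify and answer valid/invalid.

s_(k+1) = -3*(k + 4)*factorial(k + 2)/(2*2**k*(k + 6))
s_(k+1) − s_k = -3*(k**3 + 9*k**2 + 20*k + 4)*factorial(k + 1)/(2*2**k*(k + 5)*(k + 6))
(s_(k+1) − s_k) − t_k = 3*(k**2 + 5*k - 2)*factorial(k + 1)/(2**k*(k + 5)*(k + 6))

Invalid: residual 3*(k**2 + 5*k - 2)*factorial(k + 1)/(2**k*(k + 5)*(k + 6)) ≠ 0.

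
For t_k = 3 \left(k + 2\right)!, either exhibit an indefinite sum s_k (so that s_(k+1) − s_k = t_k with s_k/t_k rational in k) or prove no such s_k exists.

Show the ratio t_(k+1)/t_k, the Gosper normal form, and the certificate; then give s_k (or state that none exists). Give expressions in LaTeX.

r(k) = k + 3 after simplifying.
Factor: A=k + 3; B=1; C=1.
Set up (k + 3)·f(k+1) − (1)·f(k) − (1) = 0.
d = -1 from the (1,0,0) case.
Negative degree bound (-1): no f exists, t_k not Gosper-summable.

no hypergeometric antidifference exists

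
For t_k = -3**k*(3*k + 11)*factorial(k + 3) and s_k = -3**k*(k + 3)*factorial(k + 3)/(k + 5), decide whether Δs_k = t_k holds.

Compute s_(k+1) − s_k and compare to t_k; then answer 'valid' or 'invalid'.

Invalid: residual 2*3**k*(3*k**2 + 26*k + 54)*factorial(k + 3)/((k + 5)*(k + 6)) ≠ 0.

s_(k+1) = -3**(k + 1)*(k + 4)*factorial(k + 4)/(k + 6)
s_(k+1) − s_k = -3**k*(3*k**3 + 38*k**2 + 159*k + 222)*factorial(k + 3)/((k + 5)*(k + 6))
(s_(k+1) − s_k) − t_k = 2*3**k*(3*k**2 + 26*k + 54)*factorial(k + 3)/((k + 5)*(k + 6))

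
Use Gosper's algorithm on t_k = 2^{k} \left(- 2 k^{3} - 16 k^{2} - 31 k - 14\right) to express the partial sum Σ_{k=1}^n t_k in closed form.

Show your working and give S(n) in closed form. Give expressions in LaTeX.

Compute t_(k+1)/t_k: get 2*(2*k**3 + 22*k**2 + 69*k + 63)/(2*k**3 + 16*k**2 + 31*k + 14).
A = 2, B = 1, C = k**3 + 8*k**2 + 31*k/2 + 7.
Need (2)·f(k+1) − (1)·f(k) = k**3 + 8*k**2 + 31*k/2 + 7.
From deg A=0, deg B=0, deg C=3: d=3.
Match coefficients ⇒ f(k) = (2*k**3 + 4*k**2 + 3*k - 4)/2.
So s_k = (B(k−1)f/C)·t_k = ((2*k**3 + 4*k**2 + 3*k - 4)/((k + 2)*(2*k**2 + 12*k + 7)))·t_k = 2**k*(-2*k**3 - 4*k**2 - 3*k + 4).
s_(k+1) − s_k = 2**k*(-2*k**3 - 16*k**2 - 31*k - 14) = t_k.
Telescope: S(n) = s_(n+1) − s_(1) = 2**(n + 1)*(-2*n**3 - 10*n**2 - 17*n - 5) − (-10) = -4*2**n*n**3 - 20*2**n*n**2 - 34*2**n*n - 10*2**n + 10.

S(n) = - 4 \cdot 2^{n} n^{3} - 20 \cdot 2^{n} n^{2} - 34 \cdot 2^{n} n - 10 \cdot 2^{n} + 10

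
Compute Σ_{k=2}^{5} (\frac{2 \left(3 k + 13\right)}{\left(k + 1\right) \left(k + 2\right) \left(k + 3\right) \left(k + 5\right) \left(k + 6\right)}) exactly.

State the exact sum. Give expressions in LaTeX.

t_(k+1)/t_k = (k + 1)*(k + 5)*(3*k + 16)/((k + 4)*(k + 7)*(3*k + 13)).
Take A(k)=k + 1, B(k)=k + 7, C(k)=k**2 + 25*k/3 + 52/3.
Set up (k + 1)·f(k+1) − (k + 6)·f(k) − (k**2 + 25*k/3 + 52/3) = 0.
Bound: deg f ≤ 5.
A polynomial solution: f(k) = k*(k + 3)*(k + 4)*(k**2 + 8*k + 17)/30.
Certificate R = B(k−1)f/C = k*(k + 3)*(k + 6)*(k**2 + 8*k + 17)/(10*(3*k + 13)) gives s_k = k*(k**2 + 8*k + 17)/(5*(k**3 + 8*k**2 + 17*k + 10)).
Check: Δs_k = 2*(3*k + 13)/(k**5 + 17*k**4 + 107*k**3 + 307*k**2 + 396*k + 180). ✓
Σ_(k=2)^(5) t_k = s_(6) − s_(2) = 303/1540 − (37/210) = 19/924.

Σ = 19/924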